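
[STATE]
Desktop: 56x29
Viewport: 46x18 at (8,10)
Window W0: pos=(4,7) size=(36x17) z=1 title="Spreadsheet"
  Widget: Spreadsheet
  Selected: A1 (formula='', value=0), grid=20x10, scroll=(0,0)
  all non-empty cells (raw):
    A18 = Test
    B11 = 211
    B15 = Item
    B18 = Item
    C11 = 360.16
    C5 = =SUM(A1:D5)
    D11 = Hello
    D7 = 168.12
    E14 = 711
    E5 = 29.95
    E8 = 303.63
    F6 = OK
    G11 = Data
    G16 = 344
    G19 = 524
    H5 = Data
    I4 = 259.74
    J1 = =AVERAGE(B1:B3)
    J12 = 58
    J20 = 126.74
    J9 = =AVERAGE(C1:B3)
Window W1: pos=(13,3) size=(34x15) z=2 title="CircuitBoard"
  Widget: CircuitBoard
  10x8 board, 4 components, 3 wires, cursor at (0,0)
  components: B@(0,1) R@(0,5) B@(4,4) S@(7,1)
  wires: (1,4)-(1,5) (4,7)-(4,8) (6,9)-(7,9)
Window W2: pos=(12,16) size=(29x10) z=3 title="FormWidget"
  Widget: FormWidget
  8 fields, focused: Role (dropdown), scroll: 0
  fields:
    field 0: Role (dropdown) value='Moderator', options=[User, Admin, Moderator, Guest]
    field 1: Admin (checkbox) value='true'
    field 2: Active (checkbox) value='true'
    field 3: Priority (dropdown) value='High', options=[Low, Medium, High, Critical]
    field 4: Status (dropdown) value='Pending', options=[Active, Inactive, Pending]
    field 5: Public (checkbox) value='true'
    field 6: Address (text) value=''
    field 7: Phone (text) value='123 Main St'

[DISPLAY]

     ┃                                ┃       
    A┃2                               ┃       
-----┃                                ┃       
     ┃3                               ┃       
     ┃                                ┃       
     ┃4                   B           ┃       
    ┏━━━━━━━━━━━━━━━━━━━━━━━━━━━┓     ┃       
    ┃ FormWidget                ┃━━━━━┛       
    ┠───────────────────────────┨             
    ┃> Role:       [Moderator ▼]┃             
    ┃  Admin:      [x]          ┃             
    ┃  Active:     [x]          ┃             
    ┃  Priority:   [High      ▼]┃             
━━━━┃  Status:     [Pending   ▼]┃             
    ┃  Public:     [x]          ┃             
    ┗━━━━━━━━━━━━━━━━━━━━━━━━━━━┛             
                                              
                                              


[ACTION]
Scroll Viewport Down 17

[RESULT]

    A┃2                               ┃       
-----┃                                ┃       
     ┃3                               ┃       
     ┃                                ┃       
     ┃4                   B           ┃       
    ┏━━━━━━━━━━━━━━━━━━━━━━━━━━━┓     ┃       
    ┃ FormWidget                ┃━━━━━┛       
    ┠───────────────────────────┨             
    ┃> Role:       [Moderator ▼]┃             
    ┃  Admin:      [x]          ┃             
    ┃  Active:     [x]          ┃             
    ┃  Priority:   [High      ▼]┃             
━━━━┃  Status:     [Pending   ▼]┃             
    ┃  Public:     [x]          ┃             
    ┗━━━━━━━━━━━━━━━━━━━━━━━━━━━┛             
                                              
                                              
                                              


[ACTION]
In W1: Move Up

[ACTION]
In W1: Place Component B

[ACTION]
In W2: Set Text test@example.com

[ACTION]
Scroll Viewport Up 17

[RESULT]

                                              
                                              
                                              
     ┏━━━━━━━━━━━━━━━━━━━━━━━━━━━━━━━━┓       
     ┃ CircuitBoard                   ┃       
     ┠────────────────────────────────┨       
     ┃   0 1 2 3 4 5 6 7 8 9          ┃       
━━━━━┃0  [B]  B               R       ┃       
reads┃                                ┃       
─────┃1                   · ─ ·       ┃       
     ┃                                ┃       
    A┃2                               ┃       
-----┃                                ┃       
     ┃3                               ┃       
     ┃                                ┃       
     ┃4                   B           ┃       
    ┏━━━━━━━━━━━━━━━━━━━━━━━━━━━┓     ┃       
    ┃ FormWidget                ┃━━━━━┛       


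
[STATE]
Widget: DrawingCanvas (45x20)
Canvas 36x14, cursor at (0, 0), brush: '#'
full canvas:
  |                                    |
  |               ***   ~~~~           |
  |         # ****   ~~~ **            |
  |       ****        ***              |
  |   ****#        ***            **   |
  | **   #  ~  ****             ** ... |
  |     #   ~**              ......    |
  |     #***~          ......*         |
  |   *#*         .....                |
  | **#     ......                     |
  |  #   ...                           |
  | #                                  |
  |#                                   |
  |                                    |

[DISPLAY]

+                                            
               ***   ~~~~                    
         # ****   ~~~ **                     
       ****        ***                       
   ****#        ***            **            
 **   #  ~  ****             ** ...          
     #   ~**              ......             
     #***~          ......*                  
   *#*         .....                         
 **#     ......                              
  #   ...                                    
 #                                           
#                                            
                                             
                                             
                                             
                                             
                                             
                                             
                                             


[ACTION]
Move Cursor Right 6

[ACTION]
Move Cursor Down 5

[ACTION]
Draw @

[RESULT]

                                             
               ***   ~~~~                    
         # ****   ~~~ **                     
       ****        ***                       
   ****#        ***            **            
 **   @  ~  ****             ** ...          
     #   ~**              ......             
     #***~          ......*                  
   *#*         .....                         
 **#     ......                              
  #   ...                                    
 #                                           
#                                            
                                             
                                             
                                             
                                             
                                             
                                             
                                             


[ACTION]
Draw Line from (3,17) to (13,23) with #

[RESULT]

                                             
               ***   ~~~~                    
         # ****   ~~~ **                     
       ****      # ***                       
   ****#        **#            **            
 **   @  ~  ****  #          ** ...          
     #   ~**       #      ......             
     #***~         #......*                  
   *#*         .....#                        
 **#     ......      #                       
  #   ...            #                       
 #                    #                      
#                     #                      
                       #                     
                                             
                                             
                                             
                                             
                                             
                                             


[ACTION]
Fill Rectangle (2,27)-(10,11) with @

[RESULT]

                                             
               ***   ~~~~                    
         # @@@@@@@@@@@@@@@@@                 
       ****@@@@@@@@@@@@@@@@@                 
   ****#   @@@@@@@@@@@@@@@@@   **            
 **   @  ~ @@@@@@@@@@@@@@@@@ ** ...          
     #   ~*@@@@@@@@@@@@@@@@@....             
     #***~ @@@@@@@@@@@@@@@@@                 
   *#*     @@@@@@@@@@@@@@@@@                 
 **#     ..@@@@@@@@@@@@@@@@@                 
  #   ...  @@@@@@@@@@@@@@@@@                 
 #                    #                      
#                     #                      
                       #                     
                                             
                                             
                                             
                                             
                                             
                                             


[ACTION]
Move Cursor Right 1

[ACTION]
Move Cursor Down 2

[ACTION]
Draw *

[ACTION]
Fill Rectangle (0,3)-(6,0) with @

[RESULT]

@@@@                                         
@@@@           ***   ~~~~                    
@@@@     # @@@@@@@@@@@@@@@@@                 
@@@@   ****@@@@@@@@@@@@@@@@@                 
@@@@***#   @@@@@@@@@@@@@@@@@   **            
@@@@  @  ~ @@@@@@@@@@@@@@@@@ ** ...          
@@@@ #   ~*@@@@@@@@@@@@@@@@@....             
     #***~ @@@@@@@@@@@@@@@@@                 
   *#*     @@@@@@@@@@@@@@@@@                 
 **#     ..@@@@@@@@@@@@@@@@@                 
  #   ...  @@@@@@@@@@@@@@@@@                 
 #                    #                      
#                     #                      
                       #                     
                                             
                                             
                                             
                                             
                                             
                                             


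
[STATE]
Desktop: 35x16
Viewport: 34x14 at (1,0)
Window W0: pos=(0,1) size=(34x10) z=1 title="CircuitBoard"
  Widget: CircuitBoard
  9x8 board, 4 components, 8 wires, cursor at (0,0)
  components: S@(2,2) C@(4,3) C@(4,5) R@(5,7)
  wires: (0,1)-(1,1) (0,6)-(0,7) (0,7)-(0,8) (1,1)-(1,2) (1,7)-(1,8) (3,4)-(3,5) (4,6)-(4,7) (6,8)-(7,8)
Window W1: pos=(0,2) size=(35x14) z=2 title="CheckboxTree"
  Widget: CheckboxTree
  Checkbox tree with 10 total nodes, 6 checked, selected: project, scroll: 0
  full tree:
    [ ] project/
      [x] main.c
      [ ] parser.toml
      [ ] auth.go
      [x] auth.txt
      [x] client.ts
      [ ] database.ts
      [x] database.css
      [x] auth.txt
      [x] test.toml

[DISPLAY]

                                  
━━━━━━━━━━━━━━━━━━━━━━━━━━━━━━━━┓ 
━━━━━━━━━━━━━━━━━━━━━━━━━━━━━━━━━┓
 CheckboxTree                    ┃
─────────────────────────────────┨
>[-] project/                    ┃
   [x] main.c                    ┃
   [ ] parser.toml               ┃
   [ ] auth.go                   ┃
   [x] auth.txt                  ┃
   [x] client.ts                 ┃
   [ ] database.ts               ┃
   [x] database.css              ┃
   [x] auth.txt                  ┃


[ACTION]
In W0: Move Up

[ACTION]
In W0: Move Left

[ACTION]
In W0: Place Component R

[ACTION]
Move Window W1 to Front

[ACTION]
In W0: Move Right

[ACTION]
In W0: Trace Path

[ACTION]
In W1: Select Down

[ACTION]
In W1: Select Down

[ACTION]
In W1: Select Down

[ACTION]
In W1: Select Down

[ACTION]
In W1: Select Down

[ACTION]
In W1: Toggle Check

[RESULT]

                                  
━━━━━━━━━━━━━━━━━━━━━━━━━━━━━━━━┓ 
━━━━━━━━━━━━━━━━━━━━━━━━━━━━━━━━━┓
 CheckboxTree                    ┃
─────────────────────────────────┨
 [-] project/                    ┃
   [x] main.c                    ┃
   [ ] parser.toml               ┃
   [ ] auth.go                   ┃
   [x] auth.txt                  ┃
>  [ ] client.ts                 ┃
   [ ] database.ts               ┃
   [x] database.css              ┃
   [x] auth.txt                  ┃


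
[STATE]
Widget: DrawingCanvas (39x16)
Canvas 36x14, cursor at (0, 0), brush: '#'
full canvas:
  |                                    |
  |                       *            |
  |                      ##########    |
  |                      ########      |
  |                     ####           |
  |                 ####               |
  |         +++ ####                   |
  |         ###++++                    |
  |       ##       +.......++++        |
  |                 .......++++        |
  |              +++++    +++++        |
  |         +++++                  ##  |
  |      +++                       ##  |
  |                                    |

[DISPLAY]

+                                      
                       *               
                      ##########       
                      ########         
                     ####              
                 ####                  
         +++ ####                      
         ###++++                       
       ##       +.......++++           
                 .......++++           
              +++++    +++++           
         +++++                  ##     
      +++                       ##     
                                       
                                       
                                       


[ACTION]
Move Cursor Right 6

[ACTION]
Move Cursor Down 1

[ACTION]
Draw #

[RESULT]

                                       
      #                *               
                      ##########       
                      ########         
                     ####              
                 ####                  
         +++ ####                      
         ###++++                       
       ##       +.......++++           
                 .......++++           
              +++++    +++++           
         +++++                  ##     
      +++                       ##     
                                       
                                       
                                       


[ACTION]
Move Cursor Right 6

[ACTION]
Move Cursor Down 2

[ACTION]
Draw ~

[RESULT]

                                       
      #                *               
                      ##########       
            ~         ########         
                     ####              
                 ####                  
         +++ ####                      
         ###++++                       
       ##       +.......++++           
                 .......++++           
              +++++    +++++           
         +++++                  ##     
      +++                       ##     
                                       
                                       
                                       


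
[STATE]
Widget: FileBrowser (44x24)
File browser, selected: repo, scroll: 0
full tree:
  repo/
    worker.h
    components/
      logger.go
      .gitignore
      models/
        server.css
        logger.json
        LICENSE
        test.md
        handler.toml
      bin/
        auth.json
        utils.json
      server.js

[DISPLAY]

> [-] repo/                                 
    worker.h                                
    [+] components/                         
                                            
                                            
                                            
                                            
                                            
                                            
                                            
                                            
                                            
                                            
                                            
                                            
                                            
                                            
                                            
                                            
                                            
                                            
                                            
                                            
                                            


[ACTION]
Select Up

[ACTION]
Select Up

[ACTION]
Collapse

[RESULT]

> [+] repo/                                 
                                            
                                            
                                            
                                            
                                            
                                            
                                            
                                            
                                            
                                            
                                            
                                            
                                            
                                            
                                            
                                            
                                            
                                            
                                            
                                            
                                            
                                            
                                            


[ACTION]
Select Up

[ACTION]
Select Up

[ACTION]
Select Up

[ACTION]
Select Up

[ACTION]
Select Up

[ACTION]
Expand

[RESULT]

> [-] repo/                                 
    worker.h                                
    [+] components/                         
                                            
                                            
                                            
                                            
                                            
                                            
                                            
                                            
                                            
                                            
                                            
                                            
                                            
                                            
                                            
                                            
                                            
                                            
                                            
                                            
                                            


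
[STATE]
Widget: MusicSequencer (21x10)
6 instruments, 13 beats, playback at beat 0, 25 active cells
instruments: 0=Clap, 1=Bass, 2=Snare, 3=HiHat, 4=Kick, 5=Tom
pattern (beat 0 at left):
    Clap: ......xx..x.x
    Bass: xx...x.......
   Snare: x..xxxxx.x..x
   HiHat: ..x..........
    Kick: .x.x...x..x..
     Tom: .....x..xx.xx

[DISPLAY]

      ▼123456789012  
  Clap······██··█·█  
  Bass██···█·······  
 Snare█··█████·█··█  
 HiHat··█··········  
  Kick·█·█···█··█··  
   Tom·····█··██·██  
                     
                     
                     


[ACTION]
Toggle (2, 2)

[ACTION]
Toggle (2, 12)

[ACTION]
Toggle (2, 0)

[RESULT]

      ▼123456789012  
  Clap······██··█·█  
  Bass██···█·······  
 Snare··██████·█···  
 HiHat··█··········  
  Kick·█·█···█··█··  
   Tom·····█··██·██  
                     
                     
                     


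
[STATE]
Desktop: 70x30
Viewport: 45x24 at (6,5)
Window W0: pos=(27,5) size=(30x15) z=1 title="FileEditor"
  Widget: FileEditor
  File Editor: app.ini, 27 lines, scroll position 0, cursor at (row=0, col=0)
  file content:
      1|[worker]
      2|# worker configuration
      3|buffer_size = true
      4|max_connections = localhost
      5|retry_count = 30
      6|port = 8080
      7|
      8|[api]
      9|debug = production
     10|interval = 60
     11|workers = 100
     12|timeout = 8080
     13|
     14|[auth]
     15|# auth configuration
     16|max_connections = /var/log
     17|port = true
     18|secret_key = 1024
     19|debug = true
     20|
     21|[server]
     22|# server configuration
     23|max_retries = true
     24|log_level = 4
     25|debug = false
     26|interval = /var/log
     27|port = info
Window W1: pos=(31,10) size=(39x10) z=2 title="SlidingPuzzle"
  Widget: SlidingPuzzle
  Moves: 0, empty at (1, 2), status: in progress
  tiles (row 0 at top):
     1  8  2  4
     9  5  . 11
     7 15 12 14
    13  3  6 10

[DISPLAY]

                     ┏━━━━━━━━━━━━━━━━━━━━━━━
                     ┃ FileEditor            
                     ┠───────────────────────
                     ┃█worker]               
                     ┃# worker configuration 
                     ┃buf┏━━━━━━━━━━━━━━━━━━━
                     ┃max┃ SlidingPuzzle     
                     ┃ret┠───────────────────
                     ┃por┃┌────┬────┬────┬───
                     ┃   ┃│  1 │  8 │  2 │  4
                     ┃[ap┃├────┼────┼────┼───
                     ┃deb┃│  9 │  5 │    │ 11
                     ┃int┃├────┼────┼────┼───
                     ┃wor┃│  7 │ 15 │ 12 │ 14
                     ┗━━━┗━━━━━━━━━━━━━━━━━━━
                                             
                                             
                                             
                                             
                                             
                                             
                                             
                                             
                                             


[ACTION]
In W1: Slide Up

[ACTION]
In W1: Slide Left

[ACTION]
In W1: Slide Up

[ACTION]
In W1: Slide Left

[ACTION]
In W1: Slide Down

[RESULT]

                     ┏━━━━━━━━━━━━━━━━━━━━━━━
                     ┃ FileEditor            
                     ┠───────────────────────
                     ┃█worker]               
                     ┃# worker configuration 
                     ┃buf┏━━━━━━━━━━━━━━━━━━━
                     ┃max┃ SlidingPuzzle     
                     ┃ret┠───────────────────
                     ┃por┃┌────┬────┬────┬───
                     ┃   ┃│  1 │  8 │  2 │  4
                     ┃[ap┃├────┼────┼────┼───
                     ┃deb┃│  9 │  5 │ 12 │ 11
                     ┃int┃├────┼────┼────┼───
                     ┃wor┃│  7 │ 15 │ 14 │   
                     ┗━━━┗━━━━━━━━━━━━━━━━━━━
                                             
                                             
                                             
                                             
                                             
                                             
                                             
                                             
                                             


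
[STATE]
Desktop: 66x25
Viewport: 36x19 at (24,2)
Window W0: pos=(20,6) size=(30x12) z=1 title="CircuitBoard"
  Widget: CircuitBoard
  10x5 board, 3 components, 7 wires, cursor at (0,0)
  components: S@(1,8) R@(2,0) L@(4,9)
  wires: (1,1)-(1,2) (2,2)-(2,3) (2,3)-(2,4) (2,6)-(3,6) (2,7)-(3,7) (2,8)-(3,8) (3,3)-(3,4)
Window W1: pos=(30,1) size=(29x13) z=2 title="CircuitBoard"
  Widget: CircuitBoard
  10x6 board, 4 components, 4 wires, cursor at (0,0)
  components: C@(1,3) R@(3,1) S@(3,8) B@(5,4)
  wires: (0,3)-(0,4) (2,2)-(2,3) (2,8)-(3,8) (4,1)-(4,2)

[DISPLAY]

      ┃ CircuitBoard              ┃ 
      ┠───────────────────────────┨ 
      ┃   0 1 2 3 4 5 6 7 8 9     ┃ 
      ┃0  [.]          · ─ ·      ┃ 
━━━━━━┃                           ┃ 
rcuitB┃1               C          ┃ 
──────┃                           ┃ 
0 1 2 ┃2           · ─ ·          ┃ 
[.]   ┃                           ┃ 
      ┃3       R                  ┃ 
     ·┃                           ┃ 
      ┗━━━━━━━━━━━━━━━━━━━━━━━━━━━┛ 
 R       · ─ · ─ ·       ┃          
                         ┃          
             · ─ ·       ┃          
━━━━━━━━━━━━━━━━━━━━━━━━━┛          
                                    
                                    
                                    


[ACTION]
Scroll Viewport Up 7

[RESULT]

                                    
      ┏━━━━━━━━━━━━━━━━━━━━━━━━━━━┓ 
      ┃ CircuitBoard              ┃ 
      ┠───────────────────────────┨ 
      ┃   0 1 2 3 4 5 6 7 8 9     ┃ 
      ┃0  [.]          · ─ ·      ┃ 
━━━━━━┃                           ┃ 
rcuitB┃1               C          ┃ 
──────┃                           ┃ 
0 1 2 ┃2           · ─ ·          ┃ 
[.]   ┃                           ┃ 
      ┃3       R                  ┃ 
     ·┃                           ┃ 
      ┗━━━━━━━━━━━━━━━━━━━━━━━━━━━┛ 
 R       · ─ · ─ ·       ┃          
                         ┃          
             · ─ ·       ┃          
━━━━━━━━━━━━━━━━━━━━━━━━━┛          
                                    


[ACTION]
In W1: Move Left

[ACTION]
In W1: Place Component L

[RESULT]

                                    
      ┏━━━━━━━━━━━━━━━━━━━━━━━━━━━┓ 
      ┃ CircuitBoard              ┃ 
      ┠───────────────────────────┨ 
      ┃   0 1 2 3 4 5 6 7 8 9     ┃ 
      ┃0  [L]          · ─ ·      ┃ 
━━━━━━┃                           ┃ 
rcuitB┃1               C          ┃ 
──────┃                           ┃ 
0 1 2 ┃2           · ─ ·          ┃ 
[.]   ┃                           ┃ 
      ┃3       R                  ┃ 
     ·┃                           ┃ 
      ┗━━━━━━━━━━━━━━━━━━━━━━━━━━━┛ 
 R       · ─ · ─ ·       ┃          
                         ┃          
             · ─ ·       ┃          
━━━━━━━━━━━━━━━━━━━━━━━━━┛          
                                    


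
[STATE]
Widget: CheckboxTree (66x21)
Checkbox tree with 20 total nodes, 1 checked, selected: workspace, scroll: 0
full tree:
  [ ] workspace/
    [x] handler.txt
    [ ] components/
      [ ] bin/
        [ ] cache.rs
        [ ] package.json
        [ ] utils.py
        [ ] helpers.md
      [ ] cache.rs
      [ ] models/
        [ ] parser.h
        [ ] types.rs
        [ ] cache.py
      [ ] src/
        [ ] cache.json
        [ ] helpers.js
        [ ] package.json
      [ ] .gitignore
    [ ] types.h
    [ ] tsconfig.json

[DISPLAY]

>[-] workspace/                                                   
   [x] handler.txt                                                
   [ ] components/                                                
     [ ] bin/                                                     
       [ ] cache.rs                                               
       [ ] package.json                                           
       [ ] utils.py                                               
       [ ] helpers.md                                             
     [ ] cache.rs                                                 
     [ ] models/                                                  
       [ ] parser.h                                               
       [ ] types.rs                                               
       [ ] cache.py                                               
     [ ] src/                                                     
       [ ] cache.json                                             
       [ ] helpers.js                                             
       [ ] package.json                                           
     [ ] .gitignore                                               
   [ ] types.h                                                    
   [ ] tsconfig.json                                              
                                                                  


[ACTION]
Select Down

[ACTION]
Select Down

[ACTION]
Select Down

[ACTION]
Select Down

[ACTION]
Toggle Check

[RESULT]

 [-] workspace/                                                   
   [x] handler.txt                                                
   [-] components/                                                
     [-] bin/                                                     
>      [x] cache.rs                                               
       [ ] package.json                                           
       [ ] utils.py                                               
       [ ] helpers.md                                             
     [ ] cache.rs                                                 
     [ ] models/                                                  
       [ ] parser.h                                               
       [ ] types.rs                                               
       [ ] cache.py                                               
     [ ] src/                                                     
       [ ] cache.json                                             
       [ ] helpers.js                                             
       [ ] package.json                                           
     [ ] .gitignore                                               
   [ ] types.h                                                    
   [ ] tsconfig.json                                              
                                                                  


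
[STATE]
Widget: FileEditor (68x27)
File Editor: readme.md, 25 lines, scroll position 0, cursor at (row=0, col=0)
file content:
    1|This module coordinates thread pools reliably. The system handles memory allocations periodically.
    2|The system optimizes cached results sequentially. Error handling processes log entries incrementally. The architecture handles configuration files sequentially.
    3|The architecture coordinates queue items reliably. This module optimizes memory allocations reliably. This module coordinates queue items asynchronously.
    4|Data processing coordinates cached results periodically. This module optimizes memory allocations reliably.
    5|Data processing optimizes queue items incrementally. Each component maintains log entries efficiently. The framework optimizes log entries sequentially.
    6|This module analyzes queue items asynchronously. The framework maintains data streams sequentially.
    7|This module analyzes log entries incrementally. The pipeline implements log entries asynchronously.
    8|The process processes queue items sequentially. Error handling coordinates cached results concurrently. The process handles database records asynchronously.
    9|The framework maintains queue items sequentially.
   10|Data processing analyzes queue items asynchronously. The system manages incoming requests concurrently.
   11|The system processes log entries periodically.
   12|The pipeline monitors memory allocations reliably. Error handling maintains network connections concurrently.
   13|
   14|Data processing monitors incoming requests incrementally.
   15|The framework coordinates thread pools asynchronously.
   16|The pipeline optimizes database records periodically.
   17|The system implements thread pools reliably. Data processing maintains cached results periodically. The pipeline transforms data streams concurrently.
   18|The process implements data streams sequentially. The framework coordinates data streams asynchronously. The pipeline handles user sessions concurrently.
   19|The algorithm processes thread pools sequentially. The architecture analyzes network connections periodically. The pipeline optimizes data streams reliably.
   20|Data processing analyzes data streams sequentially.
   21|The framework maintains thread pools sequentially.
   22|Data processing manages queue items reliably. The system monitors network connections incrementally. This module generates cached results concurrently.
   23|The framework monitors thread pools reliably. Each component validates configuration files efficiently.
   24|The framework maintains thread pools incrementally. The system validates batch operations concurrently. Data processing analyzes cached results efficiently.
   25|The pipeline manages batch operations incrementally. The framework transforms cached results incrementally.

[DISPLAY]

█his module coordinates thread pools reliably. The system handles m▲
The system optimizes cached results sequentially. Error handling pr█
The architecture coordinates queue items reliably. This module opti░
Data processing coordinates cached results periodically. This modul░
Data processing optimizes queue items incrementally. Each component░
This module analyzes queue items asynchronously. The framework main░
This module analyzes log entries incrementally. The pipeline implem░
The process processes queue items sequentially. Error handling coor░
The framework maintains queue items sequentially.                  ░
Data processing analyzes queue items asynchronously. The system man░
The system processes log entries periodically.                     ░
The pipeline monitors memory allocations reliably. Error handling m░
                                                                   ░
Data processing monitors incoming requests incrementally.          ░
The framework coordinates thread pools asynchronously.             ░
The pipeline optimizes database records periodically.              ░
The system implements thread pools reliably. Data processing mainta░
The process implements data streams sequentially. The framework coo░
The algorithm processes thread pools sequentially. The architecture░
Data processing analyzes data streams sequentially.                ░
The framework maintains thread pools sequentially.                 ░
Data processing manages queue items reliably. The system monitors n░
The framework monitors thread pools reliably. Each component valida░
The framework maintains thread pools incrementally. The system vali░
The pipeline manages batch operations incrementally. The framework ░
                                                                   ░
                                                                   ▼


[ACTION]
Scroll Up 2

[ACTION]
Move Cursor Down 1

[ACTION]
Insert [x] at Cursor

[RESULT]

This module coordinates thread pools reliably. The system handles m▲
x█he system optimizes cached results sequentially. Error handling p█
The architecture coordinates queue items reliably. This module opti░
Data processing coordinates cached results periodically. This modul░
Data processing optimizes queue items incrementally. Each component░
This module analyzes queue items asynchronously. The framework main░
This module analyzes log entries incrementally. The pipeline implem░
The process processes queue items sequentially. Error handling coor░
The framework maintains queue items sequentially.                  ░
Data processing analyzes queue items asynchronously. The system man░
The system processes log entries periodically.                     ░
The pipeline monitors memory allocations reliably. Error handling m░
                                                                   ░
Data processing monitors incoming requests incrementally.          ░
The framework coordinates thread pools asynchronously.             ░
The pipeline optimizes database records periodically.              ░
The system implements thread pools reliably. Data processing mainta░
The process implements data streams sequentially. The framework coo░
The algorithm processes thread pools sequentially. The architecture░
Data processing analyzes data streams sequentially.                ░
The framework maintains thread pools sequentially.                 ░
Data processing manages queue items reliably. The system monitors n░
The framework monitors thread pools reliably. Each component valida░
The framework maintains thread pools incrementally. The system vali░
The pipeline manages batch operations incrementally. The framework ░
                                                                   ░
                                                                   ▼


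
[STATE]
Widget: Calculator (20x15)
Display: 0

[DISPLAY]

                   0
┌───┬───┬───┬───┐   
│ 7 │ 8 │ 9 │ ÷ │   
├───┼───┼───┼───┤   
│ 4 │ 5 │ 6 │ × │   
├───┼───┼───┼───┤   
│ 1 │ 2 │ 3 │ - │   
├───┼───┼───┼───┤   
│ 0 │ . │ = │ + │   
├───┼───┼───┼───┤   
│ C │ MC│ MR│ M+│   
└───┴───┴───┴───┘   
                    
                    
                    


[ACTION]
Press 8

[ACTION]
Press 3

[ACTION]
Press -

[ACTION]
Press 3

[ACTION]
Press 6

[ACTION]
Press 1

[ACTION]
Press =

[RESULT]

                -278
┌───┬───┬───┬───┐   
│ 7 │ 8 │ 9 │ ÷ │   
├───┼───┼───┼───┤   
│ 4 │ 5 │ 6 │ × │   
├───┼───┼───┼───┤   
│ 1 │ 2 │ 3 │ - │   
├───┼───┼───┼───┤   
│ 0 │ . │ = │ + │   
├───┼───┼───┼───┤   
│ C │ MC│ MR│ M+│   
└───┴───┴───┴───┘   
                    
                    
                    


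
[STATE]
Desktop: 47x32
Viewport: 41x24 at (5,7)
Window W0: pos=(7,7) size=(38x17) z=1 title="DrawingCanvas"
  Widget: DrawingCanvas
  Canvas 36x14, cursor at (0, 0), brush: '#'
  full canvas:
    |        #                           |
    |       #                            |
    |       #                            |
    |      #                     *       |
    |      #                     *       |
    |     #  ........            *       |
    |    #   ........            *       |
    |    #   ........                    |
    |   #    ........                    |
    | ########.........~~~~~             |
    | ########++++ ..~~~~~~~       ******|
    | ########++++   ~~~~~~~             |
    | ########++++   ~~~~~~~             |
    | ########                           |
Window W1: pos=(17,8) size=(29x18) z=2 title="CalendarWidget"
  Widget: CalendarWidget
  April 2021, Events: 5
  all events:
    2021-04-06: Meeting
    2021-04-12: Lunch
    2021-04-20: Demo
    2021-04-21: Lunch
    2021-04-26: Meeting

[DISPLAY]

  ┏━━━━━━━━━━━━━━━━━━━━━━━━━━━━━━━━━━━━┓ 
  ┃ DrawingC┏━━━━━━━━━━━━━━━━━━━━━━━━━━━┓
  ┠─────────┃ CalendarWidget            ┃
  ┃+       #┠───────────────────────────┨
  ┃       # ┃         April 2021        ┃
  ┃       # ┃Mo Tu We Th Fr Sa Su       ┃
  ┃      #  ┃          1  2  3  4       ┃
  ┃      #  ┃ 5  6*  7  8  9 10 11      ┃
  ┃     #  .┃12* 13 14 15 16 17 18      ┃
  ┃    #   .┃19 20* 21* 22 23 24 25     ┃
  ┃    #   .┃26* 27 28 29 30            ┃
  ┃   #    .┃                           ┃
  ┃ ########┃                           ┃
  ┃ ########┃                           ┃
  ┃ ########┃                           ┃
  ┃ ########┃                           ┃
  ┗━━━━━━━━━┃                           ┃
            ┃                           ┃
            ┗━━━━━━━━━━━━━━━━━━━━━━━━━━━┛
                                         
                                         
                                         
                                         
                                         


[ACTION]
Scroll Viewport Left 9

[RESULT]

       ┏━━━━━━━━━━━━━━━━━━━━━━━━━━━━━━━━━
       ┃ DrawingC┏━━━━━━━━━━━━━━━━━━━━━━━
       ┠─────────┃ CalendarWidget        
       ┃+       #┠───────────────────────
       ┃       # ┃         April 2021    
       ┃       # ┃Mo Tu We Th Fr Sa Su   
       ┃      #  ┃          1  2  3  4   
       ┃      #  ┃ 5  6*  7  8  9 10 11  
       ┃     #  .┃12* 13 14 15 16 17 18  
       ┃    #   .┃19 20* 21* 22 23 24 25 
       ┃    #   .┃26* 27 28 29 30        
       ┃   #    .┃                       
       ┃ ########┃                       
       ┃ ########┃                       
       ┃ ########┃                       
       ┃ ########┃                       
       ┗━━━━━━━━━┃                       
                 ┃                       
                 ┗━━━━━━━━━━━━━━━━━━━━━━━
                                         
                                         
                                         
                                         
                                         


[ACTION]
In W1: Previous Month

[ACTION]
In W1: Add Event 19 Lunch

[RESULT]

       ┏━━━━━━━━━━━━━━━━━━━━━━━━━━━━━━━━━
       ┃ DrawingC┏━━━━━━━━━━━━━━━━━━━━━━━
       ┠─────────┃ CalendarWidget        
       ┃+       #┠───────────────────────
       ┃       # ┃         March 2021    
       ┃       # ┃Mo Tu We Th Fr Sa Su   
       ┃      #  ┃ 1  2  3  4  5  6  7   
       ┃      #  ┃ 8  9 10 11 12 13 14   
       ┃     #  .┃15 16 17 18 19* 20 21  
       ┃    #   .┃22 23 24 25 26 27 28   
       ┃    #   .┃29 30 31               
       ┃   #    .┃                       
       ┃ ########┃                       
       ┃ ########┃                       
       ┃ ########┃                       
       ┃ ########┃                       
       ┗━━━━━━━━━┃                       
                 ┃                       
                 ┗━━━━━━━━━━━━━━━━━━━━━━━
                                         
                                         
                                         
                                         
                                         


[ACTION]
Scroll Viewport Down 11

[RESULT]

       ┃ DrawingC┏━━━━━━━━━━━━━━━━━━━━━━━
       ┠─────────┃ CalendarWidget        
       ┃+       #┠───────────────────────
       ┃       # ┃         March 2021    
       ┃       # ┃Mo Tu We Th Fr Sa Su   
       ┃      #  ┃ 1  2  3  4  5  6  7   
       ┃      #  ┃ 8  9 10 11 12 13 14   
       ┃     #  .┃15 16 17 18 19* 20 21  
       ┃    #   .┃22 23 24 25 26 27 28   
       ┃    #   .┃29 30 31               
       ┃   #    .┃                       
       ┃ ########┃                       
       ┃ ########┃                       
       ┃ ########┃                       
       ┃ ########┃                       
       ┗━━━━━━━━━┃                       
                 ┃                       
                 ┗━━━━━━━━━━━━━━━━━━━━━━━
                                         
                                         
                                         
                                         
                                         
                                         


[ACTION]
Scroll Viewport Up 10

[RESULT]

                                         
                                         
                                         
                                         
                                         
                                         
                                         
       ┏━━━━━━━━━━━━━━━━━━━━━━━━━━━━━━━━━
       ┃ DrawingC┏━━━━━━━━━━━━━━━━━━━━━━━
       ┠─────────┃ CalendarWidget        
       ┃+       #┠───────────────────────
       ┃       # ┃         March 2021    
       ┃       # ┃Mo Tu We Th Fr Sa Su   
       ┃      #  ┃ 1  2  3  4  5  6  7   
       ┃      #  ┃ 8  9 10 11 12 13 14   
       ┃     #  .┃15 16 17 18 19* 20 21  
       ┃    #   .┃22 23 24 25 26 27 28   
       ┃    #   .┃29 30 31               
       ┃   #    .┃                       
       ┃ ########┃                       
       ┃ ########┃                       
       ┃ ########┃                       
       ┃ ########┃                       
       ┗━━━━━━━━━┃                       
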